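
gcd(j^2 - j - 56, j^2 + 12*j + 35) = j + 7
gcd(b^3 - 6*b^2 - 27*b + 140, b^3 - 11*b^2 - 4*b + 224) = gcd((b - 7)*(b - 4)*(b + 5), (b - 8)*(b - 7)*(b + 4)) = b - 7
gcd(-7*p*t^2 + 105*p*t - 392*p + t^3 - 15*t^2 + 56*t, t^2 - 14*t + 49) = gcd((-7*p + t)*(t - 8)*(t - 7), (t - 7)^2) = t - 7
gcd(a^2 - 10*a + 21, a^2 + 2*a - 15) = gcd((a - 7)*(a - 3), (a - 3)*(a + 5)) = a - 3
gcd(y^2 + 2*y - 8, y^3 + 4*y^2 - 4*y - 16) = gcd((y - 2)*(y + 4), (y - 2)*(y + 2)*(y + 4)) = y^2 + 2*y - 8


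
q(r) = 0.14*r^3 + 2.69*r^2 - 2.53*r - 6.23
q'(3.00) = 17.39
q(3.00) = 14.17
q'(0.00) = -2.53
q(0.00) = -6.23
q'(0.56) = 0.61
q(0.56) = -6.78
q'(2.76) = 15.52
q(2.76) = 10.22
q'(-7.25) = -19.46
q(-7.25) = 100.15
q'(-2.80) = -14.30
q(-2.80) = 18.87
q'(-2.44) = -13.16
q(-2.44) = 13.92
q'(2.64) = 14.60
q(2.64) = 8.41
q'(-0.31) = -4.16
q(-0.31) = -5.19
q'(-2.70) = -13.99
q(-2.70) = 17.46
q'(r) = 0.42*r^2 + 5.38*r - 2.53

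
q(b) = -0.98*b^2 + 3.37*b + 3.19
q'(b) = 3.37 - 1.96*b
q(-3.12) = -16.86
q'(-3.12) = 9.49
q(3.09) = 4.25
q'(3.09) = -2.69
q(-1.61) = -4.78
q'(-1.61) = 6.53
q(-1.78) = -5.91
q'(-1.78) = 6.86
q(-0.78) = -0.03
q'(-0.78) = 4.90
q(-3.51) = -20.71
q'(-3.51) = 10.25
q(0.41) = 4.41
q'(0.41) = 2.57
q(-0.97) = -1.00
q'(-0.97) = 5.27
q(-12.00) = -178.37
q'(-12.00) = 26.89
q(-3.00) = -15.74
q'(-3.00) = 9.25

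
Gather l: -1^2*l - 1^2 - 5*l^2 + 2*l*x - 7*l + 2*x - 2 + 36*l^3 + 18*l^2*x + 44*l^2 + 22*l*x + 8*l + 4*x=36*l^3 + l^2*(18*x + 39) + 24*l*x + 6*x - 3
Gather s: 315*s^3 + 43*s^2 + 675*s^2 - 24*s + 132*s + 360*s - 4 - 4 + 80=315*s^3 + 718*s^2 + 468*s + 72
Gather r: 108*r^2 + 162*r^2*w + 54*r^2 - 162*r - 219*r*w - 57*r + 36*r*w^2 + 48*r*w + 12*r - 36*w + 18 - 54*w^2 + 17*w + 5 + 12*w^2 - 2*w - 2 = r^2*(162*w + 162) + r*(36*w^2 - 171*w - 207) - 42*w^2 - 21*w + 21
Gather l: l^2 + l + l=l^2 + 2*l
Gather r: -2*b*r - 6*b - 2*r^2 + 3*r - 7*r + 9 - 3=-6*b - 2*r^2 + r*(-2*b - 4) + 6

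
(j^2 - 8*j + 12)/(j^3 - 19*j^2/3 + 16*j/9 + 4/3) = 9*(j - 2)/(9*j^2 - 3*j - 2)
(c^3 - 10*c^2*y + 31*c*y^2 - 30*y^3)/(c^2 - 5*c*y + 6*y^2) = c - 5*y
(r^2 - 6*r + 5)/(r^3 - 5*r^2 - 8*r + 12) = (r - 5)/(r^2 - 4*r - 12)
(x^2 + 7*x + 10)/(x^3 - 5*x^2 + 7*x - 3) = (x^2 + 7*x + 10)/(x^3 - 5*x^2 + 7*x - 3)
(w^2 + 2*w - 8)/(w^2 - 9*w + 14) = (w + 4)/(w - 7)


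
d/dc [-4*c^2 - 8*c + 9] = -8*c - 8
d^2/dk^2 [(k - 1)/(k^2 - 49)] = 2*(4*k^2*(k - 1) + (1 - 3*k)*(k^2 - 49))/(k^2 - 49)^3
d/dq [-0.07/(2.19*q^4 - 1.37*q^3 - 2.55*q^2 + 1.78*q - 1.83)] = (0.6132*q^3 - 0.2877*q^2 - 0.357*q + 0.1246)/(-2.19*q^4 + 1.37*q^3 + 2.55*q^2 - 1.78*q + 1.83)^2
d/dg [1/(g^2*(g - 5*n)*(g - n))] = (-g*(g - 5*n) - g*(g - n) - 2*(g - 5*n)*(g - n))/(g^3*(g - 5*n)^2*(g - n)^2)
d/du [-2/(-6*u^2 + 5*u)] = 2*(5 - 12*u)/(u^2*(6*u - 5)^2)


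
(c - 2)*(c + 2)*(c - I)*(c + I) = c^4 - 3*c^2 - 4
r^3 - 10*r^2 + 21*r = r*(r - 7)*(r - 3)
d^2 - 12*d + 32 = (d - 8)*(d - 4)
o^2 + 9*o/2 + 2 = (o + 1/2)*(o + 4)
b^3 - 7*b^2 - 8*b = b*(b - 8)*(b + 1)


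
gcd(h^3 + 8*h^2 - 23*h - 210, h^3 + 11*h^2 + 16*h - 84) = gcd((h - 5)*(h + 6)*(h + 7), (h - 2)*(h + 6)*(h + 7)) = h^2 + 13*h + 42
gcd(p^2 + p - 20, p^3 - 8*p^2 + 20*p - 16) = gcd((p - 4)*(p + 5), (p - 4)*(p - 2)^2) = p - 4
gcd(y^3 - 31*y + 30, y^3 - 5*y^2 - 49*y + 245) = y - 5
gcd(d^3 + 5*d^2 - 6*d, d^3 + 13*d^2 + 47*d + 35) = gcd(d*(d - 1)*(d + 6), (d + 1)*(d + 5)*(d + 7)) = 1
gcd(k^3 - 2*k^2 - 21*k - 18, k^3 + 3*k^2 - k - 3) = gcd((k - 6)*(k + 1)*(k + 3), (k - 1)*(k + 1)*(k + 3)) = k^2 + 4*k + 3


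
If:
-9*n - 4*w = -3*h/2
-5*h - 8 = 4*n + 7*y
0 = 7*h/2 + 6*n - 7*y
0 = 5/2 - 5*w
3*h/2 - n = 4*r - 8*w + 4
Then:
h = -104/183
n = -58/183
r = -49/366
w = 1/2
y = -712/1281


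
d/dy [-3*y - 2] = -3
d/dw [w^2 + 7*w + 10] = 2*w + 7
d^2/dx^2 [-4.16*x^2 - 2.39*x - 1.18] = -8.32000000000000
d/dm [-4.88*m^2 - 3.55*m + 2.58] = -9.76*m - 3.55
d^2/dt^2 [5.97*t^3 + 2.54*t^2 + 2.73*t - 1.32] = 35.82*t + 5.08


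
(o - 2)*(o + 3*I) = o^2 - 2*o + 3*I*o - 6*I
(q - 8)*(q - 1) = q^2 - 9*q + 8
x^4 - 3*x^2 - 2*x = x*(x - 2)*(x + 1)^2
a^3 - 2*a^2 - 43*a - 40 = (a - 8)*(a + 1)*(a + 5)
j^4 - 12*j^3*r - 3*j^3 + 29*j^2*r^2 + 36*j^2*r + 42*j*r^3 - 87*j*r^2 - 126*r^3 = (j - 3)*(j - 7*r)*(j - 6*r)*(j + r)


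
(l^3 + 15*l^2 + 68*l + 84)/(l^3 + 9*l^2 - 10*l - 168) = (l + 2)/(l - 4)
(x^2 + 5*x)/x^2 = (x + 5)/x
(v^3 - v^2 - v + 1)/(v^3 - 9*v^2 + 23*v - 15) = (v^2 - 1)/(v^2 - 8*v + 15)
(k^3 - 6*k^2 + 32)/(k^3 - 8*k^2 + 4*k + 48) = (k - 4)/(k - 6)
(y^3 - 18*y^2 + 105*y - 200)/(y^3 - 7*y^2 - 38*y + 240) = (y - 5)/(y + 6)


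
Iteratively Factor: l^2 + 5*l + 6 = (l + 2)*(l + 3)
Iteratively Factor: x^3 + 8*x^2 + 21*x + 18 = (x + 3)*(x^2 + 5*x + 6) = (x + 2)*(x + 3)*(x + 3)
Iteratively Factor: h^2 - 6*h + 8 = (h - 2)*(h - 4)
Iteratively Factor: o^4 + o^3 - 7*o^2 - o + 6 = (o + 1)*(o^3 - 7*o + 6) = (o - 1)*(o + 1)*(o^2 + o - 6) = (o - 2)*(o - 1)*(o + 1)*(o + 3)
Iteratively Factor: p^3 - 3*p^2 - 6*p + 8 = (p - 1)*(p^2 - 2*p - 8) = (p - 1)*(p + 2)*(p - 4)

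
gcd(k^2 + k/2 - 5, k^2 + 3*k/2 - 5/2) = k + 5/2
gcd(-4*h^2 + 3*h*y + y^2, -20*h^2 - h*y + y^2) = 4*h + y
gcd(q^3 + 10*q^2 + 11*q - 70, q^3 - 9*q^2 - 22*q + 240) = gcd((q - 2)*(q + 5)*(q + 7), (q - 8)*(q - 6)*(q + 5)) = q + 5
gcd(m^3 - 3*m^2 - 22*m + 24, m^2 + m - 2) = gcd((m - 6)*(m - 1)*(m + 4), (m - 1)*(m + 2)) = m - 1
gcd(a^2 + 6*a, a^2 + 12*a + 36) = a + 6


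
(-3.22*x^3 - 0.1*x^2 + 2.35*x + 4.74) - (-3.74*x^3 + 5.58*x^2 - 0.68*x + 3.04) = 0.52*x^3 - 5.68*x^2 + 3.03*x + 1.7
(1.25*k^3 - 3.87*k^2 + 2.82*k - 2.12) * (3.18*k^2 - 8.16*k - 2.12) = 3.975*k^5 - 22.5066*k^4 + 37.8968*k^3 - 21.5484*k^2 + 11.3208*k + 4.4944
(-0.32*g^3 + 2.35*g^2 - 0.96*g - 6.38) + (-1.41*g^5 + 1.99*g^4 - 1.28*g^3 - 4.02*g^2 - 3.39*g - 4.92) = -1.41*g^5 + 1.99*g^4 - 1.6*g^3 - 1.67*g^2 - 4.35*g - 11.3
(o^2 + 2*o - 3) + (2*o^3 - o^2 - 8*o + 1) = 2*o^3 - 6*o - 2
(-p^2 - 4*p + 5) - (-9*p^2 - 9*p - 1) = 8*p^2 + 5*p + 6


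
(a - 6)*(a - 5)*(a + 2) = a^3 - 9*a^2 + 8*a + 60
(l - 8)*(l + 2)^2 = l^3 - 4*l^2 - 28*l - 32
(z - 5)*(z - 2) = z^2 - 7*z + 10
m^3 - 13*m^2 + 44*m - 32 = (m - 8)*(m - 4)*(m - 1)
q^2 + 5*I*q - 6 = (q + 2*I)*(q + 3*I)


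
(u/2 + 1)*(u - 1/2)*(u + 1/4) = u^3/2 + 7*u^2/8 - 5*u/16 - 1/8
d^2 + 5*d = d*(d + 5)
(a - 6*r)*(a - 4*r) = a^2 - 10*a*r + 24*r^2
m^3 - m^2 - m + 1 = (m - 1)^2*(m + 1)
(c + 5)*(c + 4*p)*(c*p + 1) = c^3*p + 4*c^2*p^2 + 5*c^2*p + c^2 + 20*c*p^2 + 4*c*p + 5*c + 20*p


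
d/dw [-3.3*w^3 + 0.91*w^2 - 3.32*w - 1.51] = -9.9*w^2 + 1.82*w - 3.32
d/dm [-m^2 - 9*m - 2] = -2*m - 9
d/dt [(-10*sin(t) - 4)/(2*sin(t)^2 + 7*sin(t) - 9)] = 2*(10*sin(t)^2 + 8*sin(t) + 59)*cos(t)/((sin(t) - 1)^2*(2*sin(t) + 9)^2)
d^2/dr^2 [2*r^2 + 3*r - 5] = 4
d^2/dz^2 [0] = 0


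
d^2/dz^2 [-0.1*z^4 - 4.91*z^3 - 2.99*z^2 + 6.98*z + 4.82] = -1.2*z^2 - 29.46*z - 5.98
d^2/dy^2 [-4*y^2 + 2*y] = -8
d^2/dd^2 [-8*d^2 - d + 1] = -16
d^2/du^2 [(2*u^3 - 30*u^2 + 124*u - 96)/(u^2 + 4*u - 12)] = 24*(25*u^3 - 138*u^2 + 348*u - 88)/(u^6 + 12*u^5 + 12*u^4 - 224*u^3 - 144*u^2 + 1728*u - 1728)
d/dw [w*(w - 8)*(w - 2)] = 3*w^2 - 20*w + 16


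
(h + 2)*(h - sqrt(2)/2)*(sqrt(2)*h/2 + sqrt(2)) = sqrt(2)*h^3/2 - h^2/2 + 2*sqrt(2)*h^2 - 2*h + 2*sqrt(2)*h - 2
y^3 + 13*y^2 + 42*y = y*(y + 6)*(y + 7)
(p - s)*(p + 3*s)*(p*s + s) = p^3*s + 2*p^2*s^2 + p^2*s - 3*p*s^3 + 2*p*s^2 - 3*s^3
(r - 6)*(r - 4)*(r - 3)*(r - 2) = r^4 - 15*r^3 + 80*r^2 - 180*r + 144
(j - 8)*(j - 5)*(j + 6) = j^3 - 7*j^2 - 38*j + 240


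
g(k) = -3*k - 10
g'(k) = -3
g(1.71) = -15.13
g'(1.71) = -3.00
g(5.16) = -25.48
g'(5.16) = -3.00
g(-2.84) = -1.48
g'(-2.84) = -3.00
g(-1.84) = -4.48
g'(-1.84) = -3.00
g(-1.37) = -5.89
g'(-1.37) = -3.00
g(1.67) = -15.01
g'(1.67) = -3.00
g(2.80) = -18.40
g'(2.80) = -3.00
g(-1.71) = -4.87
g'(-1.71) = -3.00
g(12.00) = -46.00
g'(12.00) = -3.00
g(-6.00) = 8.00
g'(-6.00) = -3.00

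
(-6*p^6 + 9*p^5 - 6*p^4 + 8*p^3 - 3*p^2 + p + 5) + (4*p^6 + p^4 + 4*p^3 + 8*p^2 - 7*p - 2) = -2*p^6 + 9*p^5 - 5*p^4 + 12*p^3 + 5*p^2 - 6*p + 3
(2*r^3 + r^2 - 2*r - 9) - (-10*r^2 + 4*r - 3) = 2*r^3 + 11*r^2 - 6*r - 6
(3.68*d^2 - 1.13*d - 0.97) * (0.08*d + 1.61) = 0.2944*d^3 + 5.8344*d^2 - 1.8969*d - 1.5617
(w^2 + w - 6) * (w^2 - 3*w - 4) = w^4 - 2*w^3 - 13*w^2 + 14*w + 24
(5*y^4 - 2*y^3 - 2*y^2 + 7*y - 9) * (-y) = -5*y^5 + 2*y^4 + 2*y^3 - 7*y^2 + 9*y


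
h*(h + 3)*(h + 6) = h^3 + 9*h^2 + 18*h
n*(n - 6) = n^2 - 6*n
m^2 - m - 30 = (m - 6)*(m + 5)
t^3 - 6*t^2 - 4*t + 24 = (t - 6)*(t - 2)*(t + 2)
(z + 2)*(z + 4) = z^2 + 6*z + 8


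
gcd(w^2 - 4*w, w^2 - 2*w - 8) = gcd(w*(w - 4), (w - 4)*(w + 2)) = w - 4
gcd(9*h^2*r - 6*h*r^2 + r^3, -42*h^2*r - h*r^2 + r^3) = r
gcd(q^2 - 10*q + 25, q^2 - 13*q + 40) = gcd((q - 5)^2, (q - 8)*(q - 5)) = q - 5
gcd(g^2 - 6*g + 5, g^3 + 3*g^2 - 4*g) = g - 1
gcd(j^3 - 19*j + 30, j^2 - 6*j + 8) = j - 2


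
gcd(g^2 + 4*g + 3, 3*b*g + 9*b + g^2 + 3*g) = g + 3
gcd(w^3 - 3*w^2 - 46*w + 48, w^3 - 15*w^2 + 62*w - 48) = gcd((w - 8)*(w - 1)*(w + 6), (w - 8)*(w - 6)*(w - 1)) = w^2 - 9*w + 8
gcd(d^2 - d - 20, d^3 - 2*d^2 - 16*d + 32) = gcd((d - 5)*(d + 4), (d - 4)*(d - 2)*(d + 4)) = d + 4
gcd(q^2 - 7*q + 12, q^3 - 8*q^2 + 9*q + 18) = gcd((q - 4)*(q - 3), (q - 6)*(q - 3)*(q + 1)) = q - 3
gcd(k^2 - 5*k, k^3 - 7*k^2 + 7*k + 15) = k - 5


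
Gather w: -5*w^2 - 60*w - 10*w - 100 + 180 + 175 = -5*w^2 - 70*w + 255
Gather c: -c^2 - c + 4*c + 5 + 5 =-c^2 + 3*c + 10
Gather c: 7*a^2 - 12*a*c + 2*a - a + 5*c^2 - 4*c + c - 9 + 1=7*a^2 + a + 5*c^2 + c*(-12*a - 3) - 8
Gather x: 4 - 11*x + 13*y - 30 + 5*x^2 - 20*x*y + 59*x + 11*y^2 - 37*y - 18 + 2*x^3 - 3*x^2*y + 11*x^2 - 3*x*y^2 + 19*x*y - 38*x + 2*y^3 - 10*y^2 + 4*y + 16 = 2*x^3 + x^2*(16 - 3*y) + x*(-3*y^2 - y + 10) + 2*y^3 + y^2 - 20*y - 28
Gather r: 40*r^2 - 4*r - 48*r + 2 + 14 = 40*r^2 - 52*r + 16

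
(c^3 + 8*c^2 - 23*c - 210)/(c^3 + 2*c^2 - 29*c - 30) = (c + 7)/(c + 1)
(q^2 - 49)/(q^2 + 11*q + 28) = (q - 7)/(q + 4)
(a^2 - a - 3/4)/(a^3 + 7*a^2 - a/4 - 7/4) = (2*a - 3)/(2*a^2 + 13*a - 7)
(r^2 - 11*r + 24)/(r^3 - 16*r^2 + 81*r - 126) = (r - 8)/(r^2 - 13*r + 42)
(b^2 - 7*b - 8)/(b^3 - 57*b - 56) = 1/(b + 7)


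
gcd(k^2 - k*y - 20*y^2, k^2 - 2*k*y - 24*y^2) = k + 4*y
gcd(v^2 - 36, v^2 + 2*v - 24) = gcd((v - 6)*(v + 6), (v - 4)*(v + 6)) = v + 6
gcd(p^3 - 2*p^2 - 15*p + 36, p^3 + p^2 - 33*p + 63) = p^2 - 6*p + 9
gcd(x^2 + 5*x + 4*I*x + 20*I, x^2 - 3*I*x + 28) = x + 4*I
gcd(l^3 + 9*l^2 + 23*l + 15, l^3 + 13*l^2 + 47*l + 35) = l^2 + 6*l + 5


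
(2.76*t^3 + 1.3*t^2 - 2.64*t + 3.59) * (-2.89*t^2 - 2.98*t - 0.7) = -7.9764*t^5 - 11.9818*t^4 + 1.8236*t^3 - 3.4179*t^2 - 8.8502*t - 2.513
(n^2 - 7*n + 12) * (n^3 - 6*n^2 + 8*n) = n^5 - 13*n^4 + 62*n^3 - 128*n^2 + 96*n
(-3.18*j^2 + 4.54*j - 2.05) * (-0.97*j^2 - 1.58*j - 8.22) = 3.0846*j^4 + 0.620600000000001*j^3 + 20.9549*j^2 - 34.0798*j + 16.851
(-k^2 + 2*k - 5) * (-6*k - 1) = 6*k^3 - 11*k^2 + 28*k + 5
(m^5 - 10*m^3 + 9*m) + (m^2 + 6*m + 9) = m^5 - 10*m^3 + m^2 + 15*m + 9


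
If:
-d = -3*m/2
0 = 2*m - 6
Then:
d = 9/2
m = 3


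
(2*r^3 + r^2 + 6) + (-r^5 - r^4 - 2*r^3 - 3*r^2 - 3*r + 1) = -r^5 - r^4 - 2*r^2 - 3*r + 7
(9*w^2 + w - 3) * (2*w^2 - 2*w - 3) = 18*w^4 - 16*w^3 - 35*w^2 + 3*w + 9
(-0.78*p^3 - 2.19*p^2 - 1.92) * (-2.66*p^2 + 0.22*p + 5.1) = 2.0748*p^5 + 5.6538*p^4 - 4.4598*p^3 - 6.0618*p^2 - 0.4224*p - 9.792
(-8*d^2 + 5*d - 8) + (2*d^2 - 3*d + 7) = -6*d^2 + 2*d - 1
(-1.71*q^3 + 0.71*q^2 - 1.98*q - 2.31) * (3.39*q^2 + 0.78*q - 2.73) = -5.7969*q^5 + 1.0731*q^4 - 1.4901*q^3 - 11.3136*q^2 + 3.6036*q + 6.3063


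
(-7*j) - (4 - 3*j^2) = 3*j^2 - 7*j - 4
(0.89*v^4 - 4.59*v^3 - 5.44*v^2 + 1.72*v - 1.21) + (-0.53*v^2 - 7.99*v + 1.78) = 0.89*v^4 - 4.59*v^3 - 5.97*v^2 - 6.27*v + 0.57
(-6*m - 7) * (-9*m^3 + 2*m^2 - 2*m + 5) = 54*m^4 + 51*m^3 - 2*m^2 - 16*m - 35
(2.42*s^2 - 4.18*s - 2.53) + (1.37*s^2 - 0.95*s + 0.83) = 3.79*s^2 - 5.13*s - 1.7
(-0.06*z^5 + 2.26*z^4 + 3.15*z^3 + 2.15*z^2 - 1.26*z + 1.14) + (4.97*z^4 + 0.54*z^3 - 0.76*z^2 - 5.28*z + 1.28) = -0.06*z^5 + 7.23*z^4 + 3.69*z^3 + 1.39*z^2 - 6.54*z + 2.42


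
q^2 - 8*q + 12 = (q - 6)*(q - 2)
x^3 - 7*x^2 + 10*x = x*(x - 5)*(x - 2)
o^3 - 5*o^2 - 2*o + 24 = (o - 4)*(o - 3)*(o + 2)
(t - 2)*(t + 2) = t^2 - 4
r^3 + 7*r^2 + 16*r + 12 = (r + 2)^2*(r + 3)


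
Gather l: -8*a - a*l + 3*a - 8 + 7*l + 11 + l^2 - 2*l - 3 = -5*a + l^2 + l*(5 - a)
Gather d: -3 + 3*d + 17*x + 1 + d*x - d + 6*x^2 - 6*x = d*(x + 2) + 6*x^2 + 11*x - 2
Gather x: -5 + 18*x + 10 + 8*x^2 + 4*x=8*x^2 + 22*x + 5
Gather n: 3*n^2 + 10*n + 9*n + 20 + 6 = 3*n^2 + 19*n + 26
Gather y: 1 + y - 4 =y - 3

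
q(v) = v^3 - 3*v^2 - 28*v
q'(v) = 3*v^2 - 6*v - 28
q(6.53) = -32.32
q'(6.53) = 60.74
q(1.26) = -38.04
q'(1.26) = -30.80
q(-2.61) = 34.86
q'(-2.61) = 8.10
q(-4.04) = -1.78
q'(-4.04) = 45.20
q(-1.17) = 27.05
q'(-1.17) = -16.87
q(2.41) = -70.91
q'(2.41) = -25.04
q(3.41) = -90.71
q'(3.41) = -13.58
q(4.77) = -93.29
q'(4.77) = 11.64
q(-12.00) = -1824.00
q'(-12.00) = 476.00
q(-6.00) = -156.00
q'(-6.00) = 116.00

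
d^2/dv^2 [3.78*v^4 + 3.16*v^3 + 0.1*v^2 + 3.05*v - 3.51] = 45.36*v^2 + 18.96*v + 0.2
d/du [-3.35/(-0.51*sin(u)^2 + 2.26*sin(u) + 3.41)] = (7.571 - 3.417*sin(u))*cos(u)/(-0.51*sin(u)^2 + 2.26*sin(u) + 3.41)^2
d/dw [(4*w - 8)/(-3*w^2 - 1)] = 4*(-3*w^2 + 6*w*(w - 2) - 1)/(3*w^2 + 1)^2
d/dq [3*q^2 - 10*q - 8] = 6*q - 10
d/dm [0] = 0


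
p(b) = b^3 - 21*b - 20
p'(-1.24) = -16.39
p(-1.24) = 4.13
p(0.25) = -25.23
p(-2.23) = 15.74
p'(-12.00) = 411.00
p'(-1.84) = -10.84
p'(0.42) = -20.47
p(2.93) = -56.38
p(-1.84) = 12.41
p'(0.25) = -20.81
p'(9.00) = 222.00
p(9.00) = 520.00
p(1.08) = -41.42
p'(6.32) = 98.83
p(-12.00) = -1496.00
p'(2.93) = 4.75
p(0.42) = -28.75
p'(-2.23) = -6.08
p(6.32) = 99.72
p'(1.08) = -17.50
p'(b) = 3*b^2 - 21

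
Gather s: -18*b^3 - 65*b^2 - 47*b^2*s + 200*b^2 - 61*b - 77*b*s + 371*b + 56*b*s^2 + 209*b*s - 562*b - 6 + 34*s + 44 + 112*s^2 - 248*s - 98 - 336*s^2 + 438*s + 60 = -18*b^3 + 135*b^2 - 252*b + s^2*(56*b - 224) + s*(-47*b^2 + 132*b + 224)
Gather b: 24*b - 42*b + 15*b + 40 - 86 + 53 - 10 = -3*b - 3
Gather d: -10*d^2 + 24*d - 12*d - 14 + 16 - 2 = -10*d^2 + 12*d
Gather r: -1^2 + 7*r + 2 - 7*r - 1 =0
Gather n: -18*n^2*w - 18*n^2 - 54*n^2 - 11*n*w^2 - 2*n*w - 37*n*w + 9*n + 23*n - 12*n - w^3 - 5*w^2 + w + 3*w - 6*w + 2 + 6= n^2*(-18*w - 72) + n*(-11*w^2 - 39*w + 20) - w^3 - 5*w^2 - 2*w + 8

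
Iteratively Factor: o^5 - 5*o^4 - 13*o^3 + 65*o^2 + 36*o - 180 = (o - 2)*(o^4 - 3*o^3 - 19*o^2 + 27*o + 90) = (o - 2)*(o + 3)*(o^3 - 6*o^2 - o + 30) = (o - 2)*(o + 2)*(o + 3)*(o^2 - 8*o + 15) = (o - 5)*(o - 2)*(o + 2)*(o + 3)*(o - 3)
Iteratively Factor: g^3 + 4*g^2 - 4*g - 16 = (g + 2)*(g^2 + 2*g - 8) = (g - 2)*(g + 2)*(g + 4)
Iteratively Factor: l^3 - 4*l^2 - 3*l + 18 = (l - 3)*(l^2 - l - 6) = (l - 3)*(l + 2)*(l - 3)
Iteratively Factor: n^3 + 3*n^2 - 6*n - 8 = (n + 1)*(n^2 + 2*n - 8) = (n - 2)*(n + 1)*(n + 4)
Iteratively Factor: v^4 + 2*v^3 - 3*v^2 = (v + 3)*(v^3 - v^2) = (v - 1)*(v + 3)*(v^2) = v*(v - 1)*(v + 3)*(v)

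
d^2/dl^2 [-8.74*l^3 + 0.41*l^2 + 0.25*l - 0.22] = 0.82 - 52.44*l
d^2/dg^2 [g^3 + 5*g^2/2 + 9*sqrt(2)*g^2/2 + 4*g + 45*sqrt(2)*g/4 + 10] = 6*g + 5 + 9*sqrt(2)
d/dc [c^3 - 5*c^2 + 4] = c*(3*c - 10)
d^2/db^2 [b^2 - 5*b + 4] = 2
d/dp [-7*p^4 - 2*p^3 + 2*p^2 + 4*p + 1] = -28*p^3 - 6*p^2 + 4*p + 4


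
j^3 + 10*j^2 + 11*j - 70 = (j - 2)*(j + 5)*(j + 7)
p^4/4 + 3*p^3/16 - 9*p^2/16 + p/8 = p*(p/4 + 1/2)*(p - 1)*(p - 1/4)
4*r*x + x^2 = x*(4*r + x)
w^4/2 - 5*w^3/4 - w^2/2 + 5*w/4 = w*(w/2 + 1/2)*(w - 5/2)*(w - 1)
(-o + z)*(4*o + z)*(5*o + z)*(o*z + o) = -20*o^4*z - 20*o^4 + 11*o^3*z^2 + 11*o^3*z + 8*o^2*z^3 + 8*o^2*z^2 + o*z^4 + o*z^3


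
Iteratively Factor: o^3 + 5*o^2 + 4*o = (o + 1)*(o^2 + 4*o) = o*(o + 1)*(o + 4)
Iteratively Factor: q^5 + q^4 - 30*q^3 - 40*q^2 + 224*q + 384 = (q + 3)*(q^4 - 2*q^3 - 24*q^2 + 32*q + 128) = (q + 2)*(q + 3)*(q^3 - 4*q^2 - 16*q + 64) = (q - 4)*(q + 2)*(q + 3)*(q^2 - 16) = (q - 4)^2*(q + 2)*(q + 3)*(q + 4)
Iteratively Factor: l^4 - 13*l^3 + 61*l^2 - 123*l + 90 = (l - 5)*(l^3 - 8*l^2 + 21*l - 18) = (l - 5)*(l - 3)*(l^2 - 5*l + 6) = (l - 5)*(l - 3)*(l - 2)*(l - 3)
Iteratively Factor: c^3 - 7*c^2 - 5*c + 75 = (c - 5)*(c^2 - 2*c - 15) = (c - 5)*(c + 3)*(c - 5)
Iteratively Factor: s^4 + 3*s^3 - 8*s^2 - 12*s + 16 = (s + 4)*(s^3 - s^2 - 4*s + 4) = (s + 2)*(s + 4)*(s^2 - 3*s + 2) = (s - 2)*(s + 2)*(s + 4)*(s - 1)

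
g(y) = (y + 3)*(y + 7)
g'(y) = 2*y + 10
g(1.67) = 40.49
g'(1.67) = 13.34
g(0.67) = 28.15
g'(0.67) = 11.34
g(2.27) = 48.85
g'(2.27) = 14.54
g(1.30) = 35.69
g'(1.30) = 12.60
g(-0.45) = 16.70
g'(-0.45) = 9.10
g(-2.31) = 3.24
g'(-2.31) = 5.38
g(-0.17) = 19.33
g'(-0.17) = 9.66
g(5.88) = 114.37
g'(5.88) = 21.76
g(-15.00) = 96.00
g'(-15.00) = -20.00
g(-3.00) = 0.00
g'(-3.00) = 4.00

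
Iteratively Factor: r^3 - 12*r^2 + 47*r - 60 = (r - 3)*(r^2 - 9*r + 20) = (r - 5)*(r - 3)*(r - 4)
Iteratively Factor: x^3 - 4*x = (x)*(x^2 - 4) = x*(x + 2)*(x - 2)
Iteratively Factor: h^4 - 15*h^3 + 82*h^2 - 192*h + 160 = (h - 4)*(h^3 - 11*h^2 + 38*h - 40) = (h - 4)*(h - 2)*(h^2 - 9*h + 20) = (h - 5)*(h - 4)*(h - 2)*(h - 4)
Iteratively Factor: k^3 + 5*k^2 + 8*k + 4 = (k + 2)*(k^2 + 3*k + 2) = (k + 1)*(k + 2)*(k + 2)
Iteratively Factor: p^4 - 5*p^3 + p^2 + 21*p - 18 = (p - 3)*(p^3 - 2*p^2 - 5*p + 6) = (p - 3)*(p + 2)*(p^2 - 4*p + 3) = (p - 3)*(p - 1)*(p + 2)*(p - 3)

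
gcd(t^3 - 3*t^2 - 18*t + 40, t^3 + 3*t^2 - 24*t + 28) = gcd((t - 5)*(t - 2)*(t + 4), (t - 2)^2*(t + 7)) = t - 2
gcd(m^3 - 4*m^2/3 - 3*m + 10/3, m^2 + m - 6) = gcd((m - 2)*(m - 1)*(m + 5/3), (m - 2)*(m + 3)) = m - 2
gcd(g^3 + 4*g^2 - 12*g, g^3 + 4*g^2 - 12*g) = g^3 + 4*g^2 - 12*g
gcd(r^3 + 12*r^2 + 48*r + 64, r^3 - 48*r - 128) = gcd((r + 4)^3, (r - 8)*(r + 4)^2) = r^2 + 8*r + 16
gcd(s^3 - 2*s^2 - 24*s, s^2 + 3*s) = s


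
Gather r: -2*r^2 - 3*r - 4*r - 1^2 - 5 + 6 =-2*r^2 - 7*r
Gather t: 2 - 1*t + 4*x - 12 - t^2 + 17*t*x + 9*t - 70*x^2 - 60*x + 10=-t^2 + t*(17*x + 8) - 70*x^2 - 56*x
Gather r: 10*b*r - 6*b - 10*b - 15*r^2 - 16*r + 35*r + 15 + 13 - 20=-16*b - 15*r^2 + r*(10*b + 19) + 8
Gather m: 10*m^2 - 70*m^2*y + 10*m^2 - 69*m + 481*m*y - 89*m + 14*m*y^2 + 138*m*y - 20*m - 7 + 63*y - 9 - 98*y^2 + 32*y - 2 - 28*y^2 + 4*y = m^2*(20 - 70*y) + m*(14*y^2 + 619*y - 178) - 126*y^2 + 99*y - 18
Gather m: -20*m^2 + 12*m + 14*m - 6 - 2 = -20*m^2 + 26*m - 8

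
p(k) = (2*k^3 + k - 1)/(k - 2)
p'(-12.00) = -44.09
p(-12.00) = 247.79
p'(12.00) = 51.83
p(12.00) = 346.70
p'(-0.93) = -1.70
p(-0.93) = 1.21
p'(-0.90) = -1.62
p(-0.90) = 1.16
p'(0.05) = -0.27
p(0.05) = 0.49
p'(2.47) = -63.08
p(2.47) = 67.25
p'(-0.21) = -0.32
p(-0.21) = 0.56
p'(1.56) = -77.57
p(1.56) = -18.53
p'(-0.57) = -0.85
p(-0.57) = 0.76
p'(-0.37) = -0.51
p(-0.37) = 0.62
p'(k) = (6*k^2 + 1)/(k - 2) - (2*k^3 + k - 1)/(k - 2)^2 = (4*k^3 - 12*k^2 - 1)/(k^2 - 4*k + 4)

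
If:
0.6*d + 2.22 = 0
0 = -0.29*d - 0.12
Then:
No Solution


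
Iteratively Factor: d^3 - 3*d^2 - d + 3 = (d - 3)*(d^2 - 1) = (d - 3)*(d - 1)*(d + 1)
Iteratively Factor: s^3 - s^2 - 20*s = (s - 5)*(s^2 + 4*s) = s*(s - 5)*(s + 4)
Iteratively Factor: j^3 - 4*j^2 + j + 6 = (j + 1)*(j^2 - 5*j + 6) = (j - 3)*(j + 1)*(j - 2)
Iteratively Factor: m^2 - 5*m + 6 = (m - 3)*(m - 2)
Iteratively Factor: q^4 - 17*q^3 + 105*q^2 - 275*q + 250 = (q - 5)*(q^3 - 12*q^2 + 45*q - 50) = (q - 5)^2*(q^2 - 7*q + 10) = (q - 5)^3*(q - 2)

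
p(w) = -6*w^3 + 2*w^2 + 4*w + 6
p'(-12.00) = -2636.00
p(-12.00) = 10614.00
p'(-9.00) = -1490.00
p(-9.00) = 4506.00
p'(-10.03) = -1846.94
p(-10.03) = 6221.24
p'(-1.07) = -20.89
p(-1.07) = 11.36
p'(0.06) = 4.18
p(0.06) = 6.25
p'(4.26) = -305.62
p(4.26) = -404.52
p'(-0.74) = -8.82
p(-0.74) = 6.57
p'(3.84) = -246.06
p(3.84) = -288.89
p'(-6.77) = -848.07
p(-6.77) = 1932.32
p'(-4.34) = -352.40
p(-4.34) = 516.79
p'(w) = -18*w^2 + 4*w + 4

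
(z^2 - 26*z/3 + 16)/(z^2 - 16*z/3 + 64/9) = 3*(z - 6)/(3*z - 8)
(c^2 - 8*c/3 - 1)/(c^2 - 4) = (c^2 - 8*c/3 - 1)/(c^2 - 4)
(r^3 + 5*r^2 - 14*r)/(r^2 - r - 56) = r*(r - 2)/(r - 8)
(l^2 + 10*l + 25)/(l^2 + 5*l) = (l + 5)/l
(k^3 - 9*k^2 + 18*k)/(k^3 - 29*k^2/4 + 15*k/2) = 4*(k - 3)/(4*k - 5)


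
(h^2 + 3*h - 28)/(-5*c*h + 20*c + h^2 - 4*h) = (-h - 7)/(5*c - h)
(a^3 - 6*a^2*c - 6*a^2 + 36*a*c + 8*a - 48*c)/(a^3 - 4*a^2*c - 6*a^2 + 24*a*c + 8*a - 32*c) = (a - 6*c)/(a - 4*c)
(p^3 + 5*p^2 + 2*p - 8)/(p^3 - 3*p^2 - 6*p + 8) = (p + 4)/(p - 4)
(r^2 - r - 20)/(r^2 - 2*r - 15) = (r + 4)/(r + 3)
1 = 1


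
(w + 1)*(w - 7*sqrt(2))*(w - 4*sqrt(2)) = w^3 - 11*sqrt(2)*w^2 + w^2 - 11*sqrt(2)*w + 56*w + 56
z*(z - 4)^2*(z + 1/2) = z^4 - 15*z^3/2 + 12*z^2 + 8*z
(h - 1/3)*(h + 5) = h^2 + 14*h/3 - 5/3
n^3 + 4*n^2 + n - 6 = (n - 1)*(n + 2)*(n + 3)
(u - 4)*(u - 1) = u^2 - 5*u + 4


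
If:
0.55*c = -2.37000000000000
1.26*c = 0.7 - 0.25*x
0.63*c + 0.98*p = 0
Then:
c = -4.31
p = 2.77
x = 24.52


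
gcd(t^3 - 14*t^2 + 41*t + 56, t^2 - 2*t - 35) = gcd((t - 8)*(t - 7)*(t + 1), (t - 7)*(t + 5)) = t - 7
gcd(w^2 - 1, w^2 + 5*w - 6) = w - 1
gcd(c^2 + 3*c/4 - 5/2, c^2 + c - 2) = c + 2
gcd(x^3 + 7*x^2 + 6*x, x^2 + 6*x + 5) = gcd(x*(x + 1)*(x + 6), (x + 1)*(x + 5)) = x + 1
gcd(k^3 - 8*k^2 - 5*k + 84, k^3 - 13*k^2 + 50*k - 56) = k^2 - 11*k + 28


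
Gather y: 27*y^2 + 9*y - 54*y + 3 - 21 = 27*y^2 - 45*y - 18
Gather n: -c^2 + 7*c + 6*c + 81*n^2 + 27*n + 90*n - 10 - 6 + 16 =-c^2 + 13*c + 81*n^2 + 117*n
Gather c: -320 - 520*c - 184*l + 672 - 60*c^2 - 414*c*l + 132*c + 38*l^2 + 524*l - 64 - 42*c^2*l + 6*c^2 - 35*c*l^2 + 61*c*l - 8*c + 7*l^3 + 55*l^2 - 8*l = c^2*(-42*l - 54) + c*(-35*l^2 - 353*l - 396) + 7*l^3 + 93*l^2 + 332*l + 288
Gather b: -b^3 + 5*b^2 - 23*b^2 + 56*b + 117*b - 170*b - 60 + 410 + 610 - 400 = -b^3 - 18*b^2 + 3*b + 560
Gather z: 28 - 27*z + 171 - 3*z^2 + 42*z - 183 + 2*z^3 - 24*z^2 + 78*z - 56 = 2*z^3 - 27*z^2 + 93*z - 40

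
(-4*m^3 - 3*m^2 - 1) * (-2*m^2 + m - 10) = 8*m^5 + 2*m^4 + 37*m^3 + 32*m^2 - m + 10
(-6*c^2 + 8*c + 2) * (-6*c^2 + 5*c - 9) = 36*c^4 - 78*c^3 + 82*c^2 - 62*c - 18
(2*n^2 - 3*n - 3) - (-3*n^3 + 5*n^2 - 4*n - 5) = 3*n^3 - 3*n^2 + n + 2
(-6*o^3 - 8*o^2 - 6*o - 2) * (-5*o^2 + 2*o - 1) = 30*o^5 + 28*o^4 + 20*o^3 + 6*o^2 + 2*o + 2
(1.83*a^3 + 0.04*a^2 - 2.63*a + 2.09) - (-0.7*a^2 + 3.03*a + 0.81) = 1.83*a^3 + 0.74*a^2 - 5.66*a + 1.28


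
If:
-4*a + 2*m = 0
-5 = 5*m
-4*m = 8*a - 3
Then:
No Solution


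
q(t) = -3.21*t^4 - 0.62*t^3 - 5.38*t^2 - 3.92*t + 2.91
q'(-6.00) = 2767.12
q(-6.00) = -4193.49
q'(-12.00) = 22044.88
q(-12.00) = -66215.97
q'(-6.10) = 2906.94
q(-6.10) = -4477.15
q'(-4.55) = 1216.01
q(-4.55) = -1408.02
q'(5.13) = -1841.54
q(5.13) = -2465.67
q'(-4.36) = 1071.84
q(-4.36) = -1190.87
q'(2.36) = -208.45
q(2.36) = -144.03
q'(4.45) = -1220.11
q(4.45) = -1434.47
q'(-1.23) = 30.39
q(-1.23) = -6.60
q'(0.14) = -5.50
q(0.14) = 2.25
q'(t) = -12.84*t^3 - 1.86*t^2 - 10.76*t - 3.92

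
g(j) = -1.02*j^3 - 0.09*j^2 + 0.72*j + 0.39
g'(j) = -3.06*j^2 - 0.18*j + 0.72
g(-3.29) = 33.37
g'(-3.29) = -31.81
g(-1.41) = 2.06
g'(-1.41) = -5.11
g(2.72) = -18.84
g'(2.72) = -22.41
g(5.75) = -192.36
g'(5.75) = -101.49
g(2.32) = -11.16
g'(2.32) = -16.17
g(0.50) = 0.60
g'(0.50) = -0.14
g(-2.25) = 9.93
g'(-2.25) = -14.37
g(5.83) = -200.59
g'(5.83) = -104.34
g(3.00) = -25.80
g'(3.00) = -27.36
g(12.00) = -1766.49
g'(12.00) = -442.08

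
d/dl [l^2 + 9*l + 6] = 2*l + 9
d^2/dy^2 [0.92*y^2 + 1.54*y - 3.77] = 1.84000000000000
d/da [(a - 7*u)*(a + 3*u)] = 2*a - 4*u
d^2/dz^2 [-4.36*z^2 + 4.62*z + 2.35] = -8.72000000000000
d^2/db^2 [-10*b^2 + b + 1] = -20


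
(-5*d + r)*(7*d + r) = -35*d^2 + 2*d*r + r^2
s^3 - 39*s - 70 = (s - 7)*(s + 2)*(s + 5)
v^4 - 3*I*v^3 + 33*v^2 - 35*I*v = v*(v - 7*I)*(v - I)*(v + 5*I)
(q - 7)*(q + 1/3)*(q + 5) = q^3 - 5*q^2/3 - 107*q/3 - 35/3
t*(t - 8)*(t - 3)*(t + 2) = t^4 - 9*t^3 + 2*t^2 + 48*t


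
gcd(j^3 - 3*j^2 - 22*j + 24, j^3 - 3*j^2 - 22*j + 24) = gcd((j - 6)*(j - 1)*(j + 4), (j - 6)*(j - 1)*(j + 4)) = j^3 - 3*j^2 - 22*j + 24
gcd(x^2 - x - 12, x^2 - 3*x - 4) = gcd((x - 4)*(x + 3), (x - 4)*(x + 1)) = x - 4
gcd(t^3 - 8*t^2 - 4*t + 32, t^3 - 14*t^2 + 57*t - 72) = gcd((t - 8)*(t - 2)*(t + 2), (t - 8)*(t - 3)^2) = t - 8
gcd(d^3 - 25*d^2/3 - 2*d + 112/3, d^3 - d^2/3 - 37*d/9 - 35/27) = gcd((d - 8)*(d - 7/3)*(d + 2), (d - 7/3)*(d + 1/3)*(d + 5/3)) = d - 7/3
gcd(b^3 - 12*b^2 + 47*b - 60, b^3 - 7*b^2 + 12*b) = b^2 - 7*b + 12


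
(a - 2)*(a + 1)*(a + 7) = a^3 + 6*a^2 - 9*a - 14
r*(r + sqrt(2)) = r^2 + sqrt(2)*r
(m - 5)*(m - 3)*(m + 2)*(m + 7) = m^4 + m^3 - 43*m^2 + 23*m + 210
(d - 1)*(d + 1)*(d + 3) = d^3 + 3*d^2 - d - 3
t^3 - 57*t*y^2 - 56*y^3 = (t - 8*y)*(t + y)*(t + 7*y)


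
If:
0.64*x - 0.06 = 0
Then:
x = 0.09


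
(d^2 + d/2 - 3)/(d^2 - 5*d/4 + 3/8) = 4*(2*d^2 + d - 6)/(8*d^2 - 10*d + 3)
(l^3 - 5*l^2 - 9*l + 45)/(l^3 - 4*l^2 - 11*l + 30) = (l - 3)/(l - 2)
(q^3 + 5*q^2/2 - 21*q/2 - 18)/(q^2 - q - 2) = (-q^3 - 5*q^2/2 + 21*q/2 + 18)/(-q^2 + q + 2)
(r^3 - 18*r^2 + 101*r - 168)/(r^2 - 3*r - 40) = (r^2 - 10*r + 21)/(r + 5)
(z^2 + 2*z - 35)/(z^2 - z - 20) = (z + 7)/(z + 4)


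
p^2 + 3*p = p*(p + 3)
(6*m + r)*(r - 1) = 6*m*r - 6*m + r^2 - r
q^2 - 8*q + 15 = (q - 5)*(q - 3)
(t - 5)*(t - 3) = t^2 - 8*t + 15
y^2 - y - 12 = (y - 4)*(y + 3)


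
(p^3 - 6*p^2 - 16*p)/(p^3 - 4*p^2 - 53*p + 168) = p*(p + 2)/(p^2 + 4*p - 21)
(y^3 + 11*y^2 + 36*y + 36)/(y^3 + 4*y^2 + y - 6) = (y + 6)/(y - 1)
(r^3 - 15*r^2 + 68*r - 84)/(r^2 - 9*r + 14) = r - 6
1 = 1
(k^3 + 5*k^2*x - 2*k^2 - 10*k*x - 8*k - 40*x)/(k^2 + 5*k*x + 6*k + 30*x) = (k^2 - 2*k - 8)/(k + 6)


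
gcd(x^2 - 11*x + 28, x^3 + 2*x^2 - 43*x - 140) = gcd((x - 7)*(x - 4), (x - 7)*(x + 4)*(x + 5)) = x - 7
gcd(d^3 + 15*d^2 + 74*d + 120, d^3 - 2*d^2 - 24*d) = d + 4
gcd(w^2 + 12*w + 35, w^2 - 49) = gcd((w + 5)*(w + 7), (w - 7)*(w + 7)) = w + 7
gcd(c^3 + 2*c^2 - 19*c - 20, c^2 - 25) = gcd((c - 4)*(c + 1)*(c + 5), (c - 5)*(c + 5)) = c + 5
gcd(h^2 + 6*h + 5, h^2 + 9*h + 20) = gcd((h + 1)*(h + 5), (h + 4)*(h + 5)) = h + 5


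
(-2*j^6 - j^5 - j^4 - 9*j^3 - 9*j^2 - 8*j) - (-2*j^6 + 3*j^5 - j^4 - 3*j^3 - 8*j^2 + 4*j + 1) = -4*j^5 - 6*j^3 - j^2 - 12*j - 1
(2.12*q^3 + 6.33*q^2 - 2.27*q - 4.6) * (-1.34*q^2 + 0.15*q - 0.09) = -2.8408*q^5 - 8.1642*q^4 + 3.8005*q^3 + 5.2538*q^2 - 0.4857*q + 0.414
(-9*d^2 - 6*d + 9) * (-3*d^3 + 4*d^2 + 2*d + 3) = 27*d^5 - 18*d^4 - 69*d^3 - 3*d^2 + 27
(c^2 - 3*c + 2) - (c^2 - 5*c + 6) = 2*c - 4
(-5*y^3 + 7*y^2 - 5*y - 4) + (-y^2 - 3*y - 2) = -5*y^3 + 6*y^2 - 8*y - 6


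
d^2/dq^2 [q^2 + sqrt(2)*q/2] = 2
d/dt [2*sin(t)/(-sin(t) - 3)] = -6*cos(t)/(sin(t) + 3)^2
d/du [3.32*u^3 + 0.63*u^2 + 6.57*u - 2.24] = 9.96*u^2 + 1.26*u + 6.57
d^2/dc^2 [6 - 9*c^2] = -18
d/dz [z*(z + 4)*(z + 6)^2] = 4*z^3 + 48*z^2 + 168*z + 144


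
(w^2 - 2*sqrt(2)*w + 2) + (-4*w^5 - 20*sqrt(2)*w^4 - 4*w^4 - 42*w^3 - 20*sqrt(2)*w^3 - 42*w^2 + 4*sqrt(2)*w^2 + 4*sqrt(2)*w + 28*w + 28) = -4*w^5 - 20*sqrt(2)*w^4 - 4*w^4 - 42*w^3 - 20*sqrt(2)*w^3 - 41*w^2 + 4*sqrt(2)*w^2 + 2*sqrt(2)*w + 28*w + 30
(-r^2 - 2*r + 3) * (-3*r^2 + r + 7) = 3*r^4 + 5*r^3 - 18*r^2 - 11*r + 21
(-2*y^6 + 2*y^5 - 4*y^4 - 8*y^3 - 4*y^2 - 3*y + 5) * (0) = 0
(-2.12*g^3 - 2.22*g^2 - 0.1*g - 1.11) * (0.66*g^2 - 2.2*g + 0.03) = -1.3992*g^5 + 3.1988*g^4 + 4.7544*g^3 - 0.5792*g^2 + 2.439*g - 0.0333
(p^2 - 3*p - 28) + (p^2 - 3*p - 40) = 2*p^2 - 6*p - 68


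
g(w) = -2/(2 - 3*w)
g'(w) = -6/(2 - 3*w)^2 = -6/(3*w - 2)^2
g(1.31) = 1.04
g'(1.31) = -1.61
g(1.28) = 1.09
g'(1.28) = -1.77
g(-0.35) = -0.66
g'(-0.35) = -0.64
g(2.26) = 0.42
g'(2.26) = -0.26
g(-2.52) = -0.21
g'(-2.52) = -0.07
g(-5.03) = -0.12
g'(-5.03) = -0.02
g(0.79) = 5.41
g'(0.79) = -43.83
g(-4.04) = -0.14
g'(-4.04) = -0.03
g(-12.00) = -0.05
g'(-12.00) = 0.00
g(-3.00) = -0.18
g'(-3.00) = -0.05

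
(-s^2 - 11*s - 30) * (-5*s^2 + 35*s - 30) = 5*s^4 + 20*s^3 - 205*s^2 - 720*s + 900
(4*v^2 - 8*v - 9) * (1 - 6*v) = -24*v^3 + 52*v^2 + 46*v - 9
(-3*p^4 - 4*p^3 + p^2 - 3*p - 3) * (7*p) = -21*p^5 - 28*p^4 + 7*p^3 - 21*p^2 - 21*p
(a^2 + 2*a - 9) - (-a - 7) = a^2 + 3*a - 2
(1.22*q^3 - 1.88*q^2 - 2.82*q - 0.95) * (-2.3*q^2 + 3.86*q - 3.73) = -2.806*q^5 + 9.0332*q^4 - 5.3214*q^3 - 1.6878*q^2 + 6.8516*q + 3.5435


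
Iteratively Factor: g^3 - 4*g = (g + 2)*(g^2 - 2*g) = (g - 2)*(g + 2)*(g)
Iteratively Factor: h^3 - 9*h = (h - 3)*(h^2 + 3*h) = h*(h - 3)*(h + 3)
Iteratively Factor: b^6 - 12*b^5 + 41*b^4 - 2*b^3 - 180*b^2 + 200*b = (b + 2)*(b^5 - 14*b^4 + 69*b^3 - 140*b^2 + 100*b) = (b - 5)*(b + 2)*(b^4 - 9*b^3 + 24*b^2 - 20*b) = (b - 5)^2*(b + 2)*(b^3 - 4*b^2 + 4*b) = (b - 5)^2*(b - 2)*(b + 2)*(b^2 - 2*b) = b*(b - 5)^2*(b - 2)*(b + 2)*(b - 2)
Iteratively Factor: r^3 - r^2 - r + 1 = (r + 1)*(r^2 - 2*r + 1) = (r - 1)*(r + 1)*(r - 1)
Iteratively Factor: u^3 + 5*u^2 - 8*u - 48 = (u - 3)*(u^2 + 8*u + 16) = (u - 3)*(u + 4)*(u + 4)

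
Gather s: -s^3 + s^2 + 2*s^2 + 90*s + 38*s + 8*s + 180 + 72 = -s^3 + 3*s^2 + 136*s + 252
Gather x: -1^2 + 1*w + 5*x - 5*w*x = w + x*(5 - 5*w) - 1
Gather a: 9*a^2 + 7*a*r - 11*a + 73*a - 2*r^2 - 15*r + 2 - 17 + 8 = 9*a^2 + a*(7*r + 62) - 2*r^2 - 15*r - 7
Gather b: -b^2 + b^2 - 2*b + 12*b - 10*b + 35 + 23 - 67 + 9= 0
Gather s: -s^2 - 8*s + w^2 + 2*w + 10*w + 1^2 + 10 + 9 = -s^2 - 8*s + w^2 + 12*w + 20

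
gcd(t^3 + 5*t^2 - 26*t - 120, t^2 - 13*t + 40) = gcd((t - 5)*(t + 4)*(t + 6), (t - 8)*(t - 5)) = t - 5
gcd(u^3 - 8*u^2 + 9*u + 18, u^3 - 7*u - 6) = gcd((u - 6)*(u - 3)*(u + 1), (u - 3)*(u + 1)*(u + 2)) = u^2 - 2*u - 3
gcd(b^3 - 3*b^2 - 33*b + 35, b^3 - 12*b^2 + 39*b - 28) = b^2 - 8*b + 7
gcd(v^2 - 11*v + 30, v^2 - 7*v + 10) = v - 5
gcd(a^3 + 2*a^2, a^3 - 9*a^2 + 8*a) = a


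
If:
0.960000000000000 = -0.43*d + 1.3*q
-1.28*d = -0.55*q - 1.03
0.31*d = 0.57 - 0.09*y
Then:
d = 1.31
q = 1.17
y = 1.83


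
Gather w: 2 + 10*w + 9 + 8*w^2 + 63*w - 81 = 8*w^2 + 73*w - 70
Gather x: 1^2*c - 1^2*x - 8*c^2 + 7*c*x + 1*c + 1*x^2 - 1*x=-8*c^2 + 2*c + x^2 + x*(7*c - 2)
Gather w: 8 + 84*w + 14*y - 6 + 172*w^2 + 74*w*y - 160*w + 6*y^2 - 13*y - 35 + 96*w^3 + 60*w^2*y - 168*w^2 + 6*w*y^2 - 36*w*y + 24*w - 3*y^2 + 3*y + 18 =96*w^3 + w^2*(60*y + 4) + w*(6*y^2 + 38*y - 52) + 3*y^2 + 4*y - 15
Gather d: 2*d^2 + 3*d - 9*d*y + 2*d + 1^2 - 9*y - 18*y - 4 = 2*d^2 + d*(5 - 9*y) - 27*y - 3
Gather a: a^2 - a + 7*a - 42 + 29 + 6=a^2 + 6*a - 7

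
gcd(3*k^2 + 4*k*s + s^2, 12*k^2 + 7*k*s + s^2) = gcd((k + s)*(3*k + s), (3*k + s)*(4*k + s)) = 3*k + s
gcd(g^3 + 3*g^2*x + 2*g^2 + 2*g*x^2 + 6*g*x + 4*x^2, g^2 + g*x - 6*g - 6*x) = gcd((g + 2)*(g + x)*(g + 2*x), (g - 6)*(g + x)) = g + x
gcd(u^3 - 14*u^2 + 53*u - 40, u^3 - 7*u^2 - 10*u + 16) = u^2 - 9*u + 8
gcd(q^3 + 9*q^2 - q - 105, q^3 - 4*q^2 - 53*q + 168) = q^2 + 4*q - 21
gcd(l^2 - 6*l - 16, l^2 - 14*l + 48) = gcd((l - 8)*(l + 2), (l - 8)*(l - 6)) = l - 8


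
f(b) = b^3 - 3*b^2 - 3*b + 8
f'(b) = 3*b^2 - 6*b - 3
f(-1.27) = 4.92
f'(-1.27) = 9.46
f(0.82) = 4.07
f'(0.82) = -5.90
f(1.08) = 2.52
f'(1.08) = -5.98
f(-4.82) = -159.22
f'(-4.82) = 95.62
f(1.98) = -1.94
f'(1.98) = -3.12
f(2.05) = -2.14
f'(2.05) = -2.69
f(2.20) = -2.47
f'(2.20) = -1.68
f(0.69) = 4.83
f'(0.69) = -5.71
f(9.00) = 467.00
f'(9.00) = 186.00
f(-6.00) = -298.00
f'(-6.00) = 141.00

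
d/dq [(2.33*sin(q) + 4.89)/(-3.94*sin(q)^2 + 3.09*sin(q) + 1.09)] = (9.1802*sin(q)^2 + 38.5332*sin(q) - 12.5704)*cos(q)/(15.5236*sin(q)^4 - 24.3492*sin(q)^3 + 0.9589*sin(q)^2 + 6.7362*sin(q) + 1.1881)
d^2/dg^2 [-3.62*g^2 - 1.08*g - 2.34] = -7.24000000000000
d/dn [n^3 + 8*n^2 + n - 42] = 3*n^2 + 16*n + 1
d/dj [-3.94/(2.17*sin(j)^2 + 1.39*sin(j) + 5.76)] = (17.0996*sin(j) + 5.4766)*cos(j)/(2.17*sin(j)^2 + 1.39*sin(j) + 5.76)^2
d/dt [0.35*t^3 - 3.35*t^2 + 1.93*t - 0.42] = 1.05*t^2 - 6.7*t + 1.93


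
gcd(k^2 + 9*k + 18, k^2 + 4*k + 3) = k + 3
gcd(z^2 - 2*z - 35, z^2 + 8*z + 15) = z + 5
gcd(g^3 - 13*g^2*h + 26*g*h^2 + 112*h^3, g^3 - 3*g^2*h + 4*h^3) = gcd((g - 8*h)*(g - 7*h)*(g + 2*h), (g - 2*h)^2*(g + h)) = 1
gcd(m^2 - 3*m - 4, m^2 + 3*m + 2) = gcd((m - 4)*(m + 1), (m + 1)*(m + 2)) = m + 1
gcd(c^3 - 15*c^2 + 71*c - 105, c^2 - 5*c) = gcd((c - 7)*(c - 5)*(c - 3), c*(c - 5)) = c - 5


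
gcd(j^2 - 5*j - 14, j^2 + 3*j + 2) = j + 2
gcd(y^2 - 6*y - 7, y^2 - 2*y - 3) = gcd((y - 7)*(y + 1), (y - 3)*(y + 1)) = y + 1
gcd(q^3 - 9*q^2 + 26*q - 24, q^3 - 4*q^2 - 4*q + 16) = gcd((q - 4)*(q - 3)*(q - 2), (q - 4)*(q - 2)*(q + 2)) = q^2 - 6*q + 8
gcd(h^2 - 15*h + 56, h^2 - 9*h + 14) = h - 7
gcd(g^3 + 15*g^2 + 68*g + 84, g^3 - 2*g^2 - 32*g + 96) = g + 6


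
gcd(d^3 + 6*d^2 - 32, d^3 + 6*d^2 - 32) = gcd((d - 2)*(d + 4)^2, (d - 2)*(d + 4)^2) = d^3 + 6*d^2 - 32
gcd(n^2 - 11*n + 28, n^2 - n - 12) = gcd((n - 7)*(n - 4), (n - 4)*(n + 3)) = n - 4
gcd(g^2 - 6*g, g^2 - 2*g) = g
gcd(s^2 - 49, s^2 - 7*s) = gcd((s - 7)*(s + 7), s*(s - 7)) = s - 7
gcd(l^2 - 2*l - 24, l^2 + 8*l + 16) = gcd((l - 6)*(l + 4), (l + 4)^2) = l + 4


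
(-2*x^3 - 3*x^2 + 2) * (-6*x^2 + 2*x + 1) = 12*x^5 + 14*x^4 - 8*x^3 - 15*x^2 + 4*x + 2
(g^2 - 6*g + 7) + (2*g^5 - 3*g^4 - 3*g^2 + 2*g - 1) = 2*g^5 - 3*g^4 - 2*g^2 - 4*g + 6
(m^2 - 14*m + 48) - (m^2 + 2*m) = 48 - 16*m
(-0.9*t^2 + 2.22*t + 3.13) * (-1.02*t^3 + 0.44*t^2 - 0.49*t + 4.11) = 0.918*t^5 - 2.6604*t^4 - 1.7748*t^3 - 3.4096*t^2 + 7.5905*t + 12.8643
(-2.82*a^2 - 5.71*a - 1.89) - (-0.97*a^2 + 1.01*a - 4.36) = -1.85*a^2 - 6.72*a + 2.47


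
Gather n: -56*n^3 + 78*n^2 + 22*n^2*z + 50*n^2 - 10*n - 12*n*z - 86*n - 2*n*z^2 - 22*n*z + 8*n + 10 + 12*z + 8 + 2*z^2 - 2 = -56*n^3 + n^2*(22*z + 128) + n*(-2*z^2 - 34*z - 88) + 2*z^2 + 12*z + 16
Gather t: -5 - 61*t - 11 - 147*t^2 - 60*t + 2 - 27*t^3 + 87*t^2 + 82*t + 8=-27*t^3 - 60*t^2 - 39*t - 6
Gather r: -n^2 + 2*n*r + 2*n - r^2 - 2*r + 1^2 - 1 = -n^2 + 2*n - r^2 + r*(2*n - 2)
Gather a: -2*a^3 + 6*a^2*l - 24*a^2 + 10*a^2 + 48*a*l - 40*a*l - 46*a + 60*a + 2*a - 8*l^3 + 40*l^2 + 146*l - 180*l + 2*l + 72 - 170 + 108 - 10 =-2*a^3 + a^2*(6*l - 14) + a*(8*l + 16) - 8*l^3 + 40*l^2 - 32*l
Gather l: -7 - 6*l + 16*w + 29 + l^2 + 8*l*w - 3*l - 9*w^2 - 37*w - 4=l^2 + l*(8*w - 9) - 9*w^2 - 21*w + 18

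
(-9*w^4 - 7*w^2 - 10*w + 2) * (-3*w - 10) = 27*w^5 + 90*w^4 + 21*w^3 + 100*w^2 + 94*w - 20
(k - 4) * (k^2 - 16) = k^3 - 4*k^2 - 16*k + 64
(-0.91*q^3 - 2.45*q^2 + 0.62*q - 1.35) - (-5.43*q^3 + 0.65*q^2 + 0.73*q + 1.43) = 4.52*q^3 - 3.1*q^2 - 0.11*q - 2.78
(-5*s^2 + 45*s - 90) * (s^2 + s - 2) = -5*s^4 + 40*s^3 - 35*s^2 - 180*s + 180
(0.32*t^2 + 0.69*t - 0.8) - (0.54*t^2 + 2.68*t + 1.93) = -0.22*t^2 - 1.99*t - 2.73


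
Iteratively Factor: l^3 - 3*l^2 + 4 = (l - 2)*(l^2 - l - 2) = (l - 2)^2*(l + 1)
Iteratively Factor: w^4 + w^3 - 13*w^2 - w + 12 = (w + 1)*(w^3 - 13*w + 12) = (w - 1)*(w + 1)*(w^2 + w - 12) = (w - 1)*(w + 1)*(w + 4)*(w - 3)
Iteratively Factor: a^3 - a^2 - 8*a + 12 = (a + 3)*(a^2 - 4*a + 4) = (a - 2)*(a + 3)*(a - 2)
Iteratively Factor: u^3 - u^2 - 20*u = (u + 4)*(u^2 - 5*u) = (u - 5)*(u + 4)*(u)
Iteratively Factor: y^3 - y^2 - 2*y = (y + 1)*(y^2 - 2*y) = y*(y + 1)*(y - 2)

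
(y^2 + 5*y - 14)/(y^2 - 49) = (y - 2)/(y - 7)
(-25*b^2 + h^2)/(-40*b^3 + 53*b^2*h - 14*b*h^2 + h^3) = (5*b + h)/(8*b^2 - 9*b*h + h^2)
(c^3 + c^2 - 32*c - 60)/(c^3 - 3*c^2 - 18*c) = (c^2 + 7*c + 10)/(c*(c + 3))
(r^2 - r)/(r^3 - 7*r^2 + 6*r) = 1/(r - 6)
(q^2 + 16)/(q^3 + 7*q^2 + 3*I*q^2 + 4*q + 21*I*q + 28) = (q - 4*I)/(q^2 + q*(7 - I) - 7*I)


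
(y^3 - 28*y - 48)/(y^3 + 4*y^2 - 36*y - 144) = (y + 2)/(y + 6)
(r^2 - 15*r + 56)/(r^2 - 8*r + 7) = (r - 8)/(r - 1)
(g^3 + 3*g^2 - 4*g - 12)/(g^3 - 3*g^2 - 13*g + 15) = (g^2 - 4)/(g^2 - 6*g + 5)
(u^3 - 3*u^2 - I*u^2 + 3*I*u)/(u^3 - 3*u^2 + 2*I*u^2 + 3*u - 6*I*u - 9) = u/(u + 3*I)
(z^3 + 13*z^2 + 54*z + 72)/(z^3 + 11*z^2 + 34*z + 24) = (z + 3)/(z + 1)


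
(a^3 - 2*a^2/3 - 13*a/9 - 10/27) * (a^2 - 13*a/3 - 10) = a^5 - 5*a^4 - 77*a^3/9 + 113*a^2/9 + 1300*a/81 + 100/27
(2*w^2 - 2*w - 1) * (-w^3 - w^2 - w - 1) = -2*w^5 + w^3 + w^2 + 3*w + 1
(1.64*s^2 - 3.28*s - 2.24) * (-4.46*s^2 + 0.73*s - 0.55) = -7.3144*s^4 + 15.826*s^3 + 6.694*s^2 + 0.1688*s + 1.232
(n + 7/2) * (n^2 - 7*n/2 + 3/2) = n^3 - 43*n/4 + 21/4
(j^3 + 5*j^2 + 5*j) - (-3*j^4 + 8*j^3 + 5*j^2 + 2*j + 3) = 3*j^4 - 7*j^3 + 3*j - 3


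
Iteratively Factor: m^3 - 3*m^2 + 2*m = (m - 2)*(m^2 - m) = m*(m - 2)*(m - 1)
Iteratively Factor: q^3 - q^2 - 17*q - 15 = (q + 3)*(q^2 - 4*q - 5) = (q + 1)*(q + 3)*(q - 5)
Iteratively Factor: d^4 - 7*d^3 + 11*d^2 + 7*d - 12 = (d - 3)*(d^3 - 4*d^2 - d + 4) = (d - 3)*(d + 1)*(d^2 - 5*d + 4) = (d - 4)*(d - 3)*(d + 1)*(d - 1)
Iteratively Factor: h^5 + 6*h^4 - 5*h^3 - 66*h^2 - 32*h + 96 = (h - 3)*(h^4 + 9*h^3 + 22*h^2 - 32) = (h - 3)*(h - 1)*(h^3 + 10*h^2 + 32*h + 32) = (h - 3)*(h - 1)*(h + 4)*(h^2 + 6*h + 8) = (h - 3)*(h - 1)*(h + 4)^2*(h + 2)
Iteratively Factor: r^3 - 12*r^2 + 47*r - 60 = (r - 3)*(r^2 - 9*r + 20) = (r - 4)*(r - 3)*(r - 5)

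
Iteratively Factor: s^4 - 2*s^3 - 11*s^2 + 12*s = (s + 3)*(s^3 - 5*s^2 + 4*s) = s*(s + 3)*(s^2 - 5*s + 4) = s*(s - 1)*(s + 3)*(s - 4)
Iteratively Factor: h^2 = (h)*(h)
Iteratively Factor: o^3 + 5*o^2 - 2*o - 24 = (o + 4)*(o^2 + o - 6) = (o + 3)*(o + 4)*(o - 2)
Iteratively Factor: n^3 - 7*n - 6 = (n + 1)*(n^2 - n - 6) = (n + 1)*(n + 2)*(n - 3)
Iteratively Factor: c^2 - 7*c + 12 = (c - 3)*(c - 4)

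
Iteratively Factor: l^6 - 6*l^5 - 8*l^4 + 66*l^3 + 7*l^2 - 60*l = (l - 5)*(l^5 - l^4 - 13*l^3 + l^2 + 12*l) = (l - 5)*(l + 3)*(l^4 - 4*l^3 - l^2 + 4*l) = l*(l - 5)*(l + 3)*(l^3 - 4*l^2 - l + 4) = l*(l - 5)*(l - 1)*(l + 3)*(l^2 - 3*l - 4) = l*(l - 5)*(l - 4)*(l - 1)*(l + 3)*(l + 1)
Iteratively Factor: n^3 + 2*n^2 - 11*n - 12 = (n - 3)*(n^2 + 5*n + 4) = (n - 3)*(n + 1)*(n + 4)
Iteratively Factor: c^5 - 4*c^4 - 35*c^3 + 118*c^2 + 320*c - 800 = (c + 4)*(c^4 - 8*c^3 - 3*c^2 + 130*c - 200) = (c - 5)*(c + 4)*(c^3 - 3*c^2 - 18*c + 40) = (c - 5)^2*(c + 4)*(c^2 + 2*c - 8) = (c - 5)^2*(c - 2)*(c + 4)*(c + 4)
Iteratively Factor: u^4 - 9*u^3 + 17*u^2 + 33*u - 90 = (u - 3)*(u^3 - 6*u^2 - u + 30) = (u - 5)*(u - 3)*(u^2 - u - 6) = (u - 5)*(u - 3)*(u + 2)*(u - 3)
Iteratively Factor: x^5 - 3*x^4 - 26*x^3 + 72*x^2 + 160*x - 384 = (x - 4)*(x^4 + x^3 - 22*x^2 - 16*x + 96) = (x - 4)*(x + 3)*(x^3 - 2*x^2 - 16*x + 32) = (x - 4)^2*(x + 3)*(x^2 + 2*x - 8) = (x - 4)^2*(x - 2)*(x + 3)*(x + 4)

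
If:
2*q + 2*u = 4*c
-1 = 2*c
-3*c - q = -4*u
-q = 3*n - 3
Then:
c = -1/2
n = 7/6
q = -1/2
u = -1/2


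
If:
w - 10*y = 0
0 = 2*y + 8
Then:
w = -40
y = -4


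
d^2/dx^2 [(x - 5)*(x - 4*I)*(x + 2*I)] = 6*x - 10 - 4*I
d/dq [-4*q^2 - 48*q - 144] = -8*q - 48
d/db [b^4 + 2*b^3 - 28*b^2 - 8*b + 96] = 4*b^3 + 6*b^2 - 56*b - 8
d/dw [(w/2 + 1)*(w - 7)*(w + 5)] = 3*w^2/2 - 39/2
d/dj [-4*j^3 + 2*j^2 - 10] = 4*j*(1 - 3*j)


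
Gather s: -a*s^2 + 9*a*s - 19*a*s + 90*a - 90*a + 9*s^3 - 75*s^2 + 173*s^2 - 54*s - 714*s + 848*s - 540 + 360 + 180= 9*s^3 + s^2*(98 - a) + s*(80 - 10*a)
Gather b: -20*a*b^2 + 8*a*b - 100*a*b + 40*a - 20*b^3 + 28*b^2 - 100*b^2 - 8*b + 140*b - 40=40*a - 20*b^3 + b^2*(-20*a - 72) + b*(132 - 92*a) - 40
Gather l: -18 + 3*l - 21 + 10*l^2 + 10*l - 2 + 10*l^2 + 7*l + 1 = 20*l^2 + 20*l - 40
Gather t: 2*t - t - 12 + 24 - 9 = t + 3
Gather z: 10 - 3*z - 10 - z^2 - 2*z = -z^2 - 5*z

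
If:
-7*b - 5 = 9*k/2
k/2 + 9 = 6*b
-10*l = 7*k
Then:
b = 76/61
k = -186/61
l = 651/305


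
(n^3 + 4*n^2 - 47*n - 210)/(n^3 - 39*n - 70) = (n + 6)/(n + 2)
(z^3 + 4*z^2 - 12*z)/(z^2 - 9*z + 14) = z*(z + 6)/(z - 7)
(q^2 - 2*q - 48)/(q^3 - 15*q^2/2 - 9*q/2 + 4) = 2*(q + 6)/(2*q^2 + q - 1)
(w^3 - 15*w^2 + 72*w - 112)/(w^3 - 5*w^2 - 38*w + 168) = (w - 4)/(w + 6)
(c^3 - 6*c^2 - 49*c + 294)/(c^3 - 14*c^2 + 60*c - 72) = (c^2 - 49)/(c^2 - 8*c + 12)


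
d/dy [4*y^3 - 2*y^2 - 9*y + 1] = 12*y^2 - 4*y - 9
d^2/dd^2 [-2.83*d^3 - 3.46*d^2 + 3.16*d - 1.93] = -16.98*d - 6.92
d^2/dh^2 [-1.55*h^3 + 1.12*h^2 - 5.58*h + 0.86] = 2.24 - 9.3*h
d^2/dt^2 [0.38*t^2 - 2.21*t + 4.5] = 0.760000000000000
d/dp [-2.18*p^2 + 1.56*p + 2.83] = 1.56 - 4.36*p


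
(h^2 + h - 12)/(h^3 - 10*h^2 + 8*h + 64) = (h^2 + h - 12)/(h^3 - 10*h^2 + 8*h + 64)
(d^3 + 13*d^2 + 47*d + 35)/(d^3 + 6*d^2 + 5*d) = (d + 7)/d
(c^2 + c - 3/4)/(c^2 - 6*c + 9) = (c^2 + c - 3/4)/(c^2 - 6*c + 9)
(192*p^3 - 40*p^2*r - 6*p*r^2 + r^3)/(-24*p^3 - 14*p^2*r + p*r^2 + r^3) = (-48*p^2 - 2*p*r + r^2)/(6*p^2 + 5*p*r + r^2)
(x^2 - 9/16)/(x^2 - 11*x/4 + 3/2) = (x + 3/4)/(x - 2)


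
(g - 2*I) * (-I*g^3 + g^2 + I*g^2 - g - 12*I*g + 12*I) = -I*g^4 - g^3 + I*g^3 + g^2 - 14*I*g^2 - 24*g + 14*I*g + 24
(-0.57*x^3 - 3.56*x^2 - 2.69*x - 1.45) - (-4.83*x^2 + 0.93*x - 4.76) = -0.57*x^3 + 1.27*x^2 - 3.62*x + 3.31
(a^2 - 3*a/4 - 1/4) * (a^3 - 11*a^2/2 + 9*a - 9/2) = a^5 - 25*a^4/4 + 103*a^3/8 - 79*a^2/8 + 9*a/8 + 9/8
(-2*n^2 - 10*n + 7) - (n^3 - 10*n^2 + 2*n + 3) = -n^3 + 8*n^2 - 12*n + 4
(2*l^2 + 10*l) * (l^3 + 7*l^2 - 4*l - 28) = 2*l^5 + 24*l^4 + 62*l^3 - 96*l^2 - 280*l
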